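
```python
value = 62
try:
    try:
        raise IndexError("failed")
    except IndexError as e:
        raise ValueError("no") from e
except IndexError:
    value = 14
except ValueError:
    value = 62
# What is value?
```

Step-by-step execution trace:
1. Inner try raises IndexError; inner `except IndexError as e` catches it.
2. `raise ValueError(...) from e` raises ValueError (IndexError is attached as __cause__, but only ValueError is active).
3. Outer `except IndexError` does not match ValueError; skipped.
4. Outer `except ValueError` matches → value = 62.
Result: 62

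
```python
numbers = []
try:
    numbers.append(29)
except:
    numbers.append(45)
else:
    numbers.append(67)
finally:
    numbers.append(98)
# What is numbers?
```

Step-by-step execution trace:
1. try: `numbers.append(29)` → numbers = [29]. No exception raised.
2. `except` is skipped.
3. `else` runs: `numbers.append(67)` → numbers = [29, 67].
4. `finally` always runs: `numbers.append(98)` → numbers = [29, 67, 98].
Result: [29, 67, 98]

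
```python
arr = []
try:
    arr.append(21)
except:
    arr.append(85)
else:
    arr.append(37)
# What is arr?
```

Step-by-step execution trace:
1. try: `arr.append(21)` → arr = [21]. No exception raised.
2. `except` is skipped.
3. `else` runs (try completed without exception): `arr.append(37)` → arr = [21, 37].
Result: [21, 37]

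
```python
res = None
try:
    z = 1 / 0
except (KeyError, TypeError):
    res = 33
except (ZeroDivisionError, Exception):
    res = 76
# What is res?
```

Step-by-step execution trace:
1. `z = 1 / 0` raises ZeroDivisionError.
2. `except (KeyError, TypeError)` does not match ZeroDivisionError; skipped.
3. `except (ZeroDivisionError, Exception)` matches (ZeroDivisionError is in the tuple) → res = 76.
Result: 76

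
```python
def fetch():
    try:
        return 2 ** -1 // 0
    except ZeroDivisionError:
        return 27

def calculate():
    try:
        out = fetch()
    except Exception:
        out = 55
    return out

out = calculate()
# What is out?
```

Step-by-step execution trace:
1. `calculate()` calls `fetch()`.
2. In fetch: `2 ** -1 // 0` raises ZeroDivisionError; `except ZeroDivisionError` catches it → returns 27.
3. In calculate: `out = fetch()` → out = 27. No exception reaches calculate.
4. `except Exception` is skipped; calculate returns 27.
5. out = 27.
Result: 27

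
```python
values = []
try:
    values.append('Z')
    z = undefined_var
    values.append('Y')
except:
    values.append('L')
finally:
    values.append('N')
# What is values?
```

Step-by-step execution trace:
1. try: `values.append('Z')` → values = ['Z'].
2. `z = undefined_var` raises NameError; `values.append('Y')` is not reached.
3. bare `except` matches → `values.append('L')` → values = ['Z', 'L'].
4. finally always runs: `values.append('N')` → values = ['Z', 'L', 'N'].
Result: ['Z', 'L', 'N']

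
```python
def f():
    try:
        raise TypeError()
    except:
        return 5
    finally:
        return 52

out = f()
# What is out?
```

Step-by-step execution trace:
1. `f()` enters try: `raise TypeError()` raises TypeError.
2. bare `except` matches → `return 5` sets pending return value 5.
3. Before returning, `finally: return 52` runs and overrides the pending return.
4. f() returns 52 → out = 52.
Result: 52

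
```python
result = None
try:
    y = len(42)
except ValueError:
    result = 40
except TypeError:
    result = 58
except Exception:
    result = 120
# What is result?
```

Step-by-step execution trace:
1. `y = len(42)` raises TypeError.
2. `except ValueError` does not match TypeError; skipped.
3. `except TypeError` matches → result = 58.
4. Remaining except clauses are skipped.
Result: 58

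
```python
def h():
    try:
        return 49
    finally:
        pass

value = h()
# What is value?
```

Step-by-step execution trace:
1. `h()` enters try: `return 49` sets pending return value 49.
2. Before returning, `finally: pass` runs (no effect).
3. h() returns 49 → value = 49.
Result: 49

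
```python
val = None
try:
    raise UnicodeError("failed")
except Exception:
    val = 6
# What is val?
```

Step-by-step execution trace:
1. `raise UnicodeError(...)` raises UnicodeError.
2. `except Exception` matches (UnicodeError is a subclass of Exception) → val = 6.
Result: 6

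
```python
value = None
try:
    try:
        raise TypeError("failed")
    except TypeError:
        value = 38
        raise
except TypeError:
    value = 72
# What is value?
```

Step-by-step execution trace:
1. Inner try: `raise TypeError("failed")` raises TypeError.
2. Inner `except TypeError` matches → value = 38.
3. bare `raise` re-raises the same TypeError.
4. Outer `except TypeError` matches → value = 72.
Result: 72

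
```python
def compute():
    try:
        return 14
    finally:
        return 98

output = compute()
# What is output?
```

Step-by-step execution trace:
1. `compute()` enters try: `return 14` sets pending return value 14.
2. Before returning, `finally: return 98` runs and overrides the pending return.
3. compute() returns 98 → output = 98.
Result: 98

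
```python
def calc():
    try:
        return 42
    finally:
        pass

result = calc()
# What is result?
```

Step-by-step execution trace:
1. `calc()` enters try: `return 42` sets pending return value 42.
2. Before returning, `finally: pass` runs (no effect).
3. calc() returns 42 → result = 42.
Result: 42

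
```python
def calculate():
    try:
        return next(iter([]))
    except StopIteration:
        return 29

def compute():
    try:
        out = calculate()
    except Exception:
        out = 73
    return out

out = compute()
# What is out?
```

Step-by-step execution trace:
1. `compute()` calls `calculate()`.
2. In calculate: `next(iter([]))` raises StopIteration; `except StopIteration` catches it → returns 29.
3. In compute: `out = calculate()` → out = 29. No exception reaches compute.
4. `except Exception` is skipped; compute returns 29.
5. out = 29.
Result: 29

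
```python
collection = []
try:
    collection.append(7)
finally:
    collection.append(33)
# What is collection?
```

Step-by-step execution trace:
1. try: `collection.append(7)` → collection = [7].
2. The try body completes without raising.
3. finally always runs: `collection.append(33)` → collection = [7, 33].
Result: [7, 33]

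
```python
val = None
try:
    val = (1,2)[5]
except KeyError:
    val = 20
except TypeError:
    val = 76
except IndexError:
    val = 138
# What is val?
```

Step-by-step execution trace:
1. `val = (1,2)[5]` raises IndexError.
2. `except KeyError` does not match IndexError; skipped.
3. `except TypeError` does not match IndexError; skipped.
4. `except IndexError` matches → val = 138.
Result: 138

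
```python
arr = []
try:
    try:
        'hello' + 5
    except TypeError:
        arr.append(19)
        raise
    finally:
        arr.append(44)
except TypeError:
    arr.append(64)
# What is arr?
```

Step-by-step execution trace:
1. Inner try: `'hello' + 5` raises TypeError.
2. Inner `except TypeError` matches → `arr.append(19)` → arr = [19].
3. bare `raise` re-raises TypeError.
4. Inner `finally` runs during unwinding: `arr.append(44)` → arr = [19, 44].
5. Outer `except TypeError` matches → `arr.append(64)` → arr = [19, 44, 64].
Result: [19, 44, 64]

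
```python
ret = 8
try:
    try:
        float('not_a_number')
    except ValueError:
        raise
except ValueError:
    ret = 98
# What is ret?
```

Step-by-step execution trace:
1. Inner try: `float('not_a_number')` raises ValueError.
2. Inner `except ValueError` matches; bare `raise` re-raises the same ValueError.
3. Outer `except ValueError` matches → ret = 98.
Result: 98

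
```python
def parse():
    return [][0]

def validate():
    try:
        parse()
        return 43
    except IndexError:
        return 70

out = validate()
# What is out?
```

Step-by-step execution trace:
1. `validate()` calls `parse()`.
2. `parse()` evaluates `[][0]`, which raises IndexError; it propagates to the caller.
3. `return 43` is not reached.
4. `except IndexError` in validate matches → returns 70.
5. out = 70.
Result: 70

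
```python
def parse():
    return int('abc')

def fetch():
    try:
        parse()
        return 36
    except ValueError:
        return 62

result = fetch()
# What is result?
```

Step-by-step execution trace:
1. `fetch()` calls `parse()`.
2. `parse()` evaluates `int('abc')`, which raises ValueError; it propagates to the caller.
3. `return 36` is not reached.
4. `except ValueError` in fetch matches → returns 62.
5. result = 62.
Result: 62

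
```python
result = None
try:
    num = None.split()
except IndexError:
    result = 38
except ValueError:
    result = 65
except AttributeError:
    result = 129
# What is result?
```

Step-by-step execution trace:
1. `num = None.split()` raises AttributeError.
2. `except IndexError` does not match AttributeError; skipped.
3. `except ValueError` does not match AttributeError; skipped.
4. `except AttributeError` matches → result = 129.
Result: 129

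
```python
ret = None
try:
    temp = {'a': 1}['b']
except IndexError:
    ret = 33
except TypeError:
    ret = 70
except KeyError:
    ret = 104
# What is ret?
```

Step-by-step execution trace:
1. `temp = {'a': 1}['b']` raises KeyError.
2. `except IndexError` does not match KeyError; skipped.
3. `except TypeError` does not match KeyError; skipped.
4. `except KeyError` matches → ret = 104.
Result: 104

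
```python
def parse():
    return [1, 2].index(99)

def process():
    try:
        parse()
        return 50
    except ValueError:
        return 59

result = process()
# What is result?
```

Step-by-step execution trace:
1. `process()` calls `parse()`.
2. `parse()` evaluates `[1, 2].index(99)`, which raises ValueError; it propagates to the caller.
3. `return 50` is not reached.
4. `except ValueError` in process matches → returns 59.
5. result = 59.
Result: 59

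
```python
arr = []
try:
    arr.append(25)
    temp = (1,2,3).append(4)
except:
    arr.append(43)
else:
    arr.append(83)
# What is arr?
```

Step-by-step execution trace:
1. try: `arr.append(25)` → arr = [25].
2. `temp = (1,2,3).append(4)` raises AttributeError.
3. bare `except` matches → `arr.append(43)` → arr = [25, 43].
4. `else` is skipped (an exception was raised).
Result: [25, 43]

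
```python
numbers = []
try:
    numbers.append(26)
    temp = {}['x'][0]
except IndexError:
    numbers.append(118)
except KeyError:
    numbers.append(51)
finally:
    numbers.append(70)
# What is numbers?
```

Step-by-step execution trace:
1. try: `numbers.append(26)` → numbers = [26].
2. `temp = {}['x'][0]` raises KeyError.
3. `except IndexError` does not match KeyError; skipped.
4. `except KeyError` matches → `numbers.append(51)` → numbers = [26, 51].
5. finally always runs: `numbers.append(70)` → numbers = [26, 51, 70].
Result: [26, 51, 70]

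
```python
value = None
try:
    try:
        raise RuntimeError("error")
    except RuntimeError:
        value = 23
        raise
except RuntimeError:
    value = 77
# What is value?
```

Step-by-step execution trace:
1. Inner try: `raise RuntimeError("error")` raises RuntimeError.
2. Inner `except RuntimeError` matches → value = 23.
3. bare `raise` re-raises the same RuntimeError.
4. Outer `except RuntimeError` matches → value = 77.
Result: 77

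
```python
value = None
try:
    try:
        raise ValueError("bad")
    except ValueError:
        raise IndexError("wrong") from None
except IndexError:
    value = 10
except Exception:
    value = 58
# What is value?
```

Step-by-step execution trace:
1. Inner try raises ValueError; inner `except ValueError` catches it.
2. `raise IndexError(...) from None` raises IndexError (from None suppresses __context__, but the active exception is still IndexError).
3. Outer `except IndexError` matches → value = 10.
4. `except Exception` is not reached.
Result: 10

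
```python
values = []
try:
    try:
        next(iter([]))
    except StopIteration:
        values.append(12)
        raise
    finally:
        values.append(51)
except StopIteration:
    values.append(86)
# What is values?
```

Step-by-step execution trace:
1. Inner try: `next(iter([]))` raises StopIteration.
2. Inner `except StopIteration` matches → `values.append(12)` → values = [12].
3. bare `raise` re-raises StopIteration.
4. Inner `finally` runs during unwinding: `values.append(51)` → values = [12, 51].
5. Outer `except StopIteration` matches → `values.append(86)` → values = [12, 51, 86].
Result: [12, 51, 86]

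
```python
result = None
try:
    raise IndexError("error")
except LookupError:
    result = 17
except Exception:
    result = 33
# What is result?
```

Step-by-step execution trace:
1. `raise IndexError(...)` raises IndexError.
2. `except LookupError` matches (IndexError is a subclass of LookupError) → result = 17.
3. `except Exception` is not reached.
Result: 17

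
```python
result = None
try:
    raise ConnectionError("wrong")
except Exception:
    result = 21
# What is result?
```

Step-by-step execution trace:
1. `raise ConnectionError(...)` raises ConnectionError.
2. `except Exception` matches (ConnectionError is a subclass of Exception) → result = 21.
Result: 21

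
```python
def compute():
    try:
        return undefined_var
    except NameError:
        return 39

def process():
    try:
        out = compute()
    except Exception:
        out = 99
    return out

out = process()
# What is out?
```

Step-by-step execution trace:
1. `process()` calls `compute()`.
2. In compute: `undefined_var` raises NameError; `except NameError` catches it → returns 39.
3. In process: `out = compute()` → out = 39. No exception reaches process.
4. `except Exception` is skipped; process returns 39.
5. out = 39.
Result: 39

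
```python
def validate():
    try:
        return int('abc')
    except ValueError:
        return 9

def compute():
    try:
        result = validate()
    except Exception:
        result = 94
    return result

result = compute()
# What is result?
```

Step-by-step execution trace:
1. `compute()` calls `validate()`.
2. In validate: `int('abc')` raises ValueError; `except ValueError` catches it → returns 9.
3. In compute: `result = validate()` → result = 9. No exception reaches compute.
4. `except Exception` is skipped; compute returns 9.
5. result = 9.
Result: 9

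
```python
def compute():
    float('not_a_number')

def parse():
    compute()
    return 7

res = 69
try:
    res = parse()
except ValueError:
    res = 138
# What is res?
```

Step-by-step execution trace:
1. res starts at 69.
2. try: `parse()` calls `compute()`.
3. `compute()` evaluates `float('not_a_number')`, which raises ValueError; it propagates through parse (uncaught).
4. `return 7` in parse is not reached; the assignment to res does not complete.
5. `except ValueError` matches → res = 138.
Result: 138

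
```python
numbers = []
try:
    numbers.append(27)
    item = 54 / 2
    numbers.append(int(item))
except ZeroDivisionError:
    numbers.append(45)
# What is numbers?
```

Step-by-step execution trace:
1. try: `numbers.append(27)` → numbers = [27].
2. `item = 54 / 2` → item = 27.0. No exception raised.
3. `numbers.append(int(item))` → numbers = [27, 27].
4. `except ZeroDivisionError` is skipped (no exception was raised).
Result: [27, 27]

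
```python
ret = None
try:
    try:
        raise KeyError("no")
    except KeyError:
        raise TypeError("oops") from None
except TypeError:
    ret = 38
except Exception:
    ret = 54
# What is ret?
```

Step-by-step execution trace:
1. Inner try raises KeyError; inner `except KeyError` catches it.
2. `raise TypeError(...) from None` raises TypeError (from None suppresses __context__, but the active exception is still TypeError).
3. Outer `except TypeError` matches → ret = 38.
4. `except Exception` is not reached.
Result: 38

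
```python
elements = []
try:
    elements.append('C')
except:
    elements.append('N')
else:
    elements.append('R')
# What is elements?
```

Step-by-step execution trace:
1. try: `elements.append('C')` → elements = ['C']. No exception raised.
2. `except` is skipped.
3. `else` runs (try completed without exception): `elements.append('R')` → elements = ['C', 'R'].
Result: ['C', 'R']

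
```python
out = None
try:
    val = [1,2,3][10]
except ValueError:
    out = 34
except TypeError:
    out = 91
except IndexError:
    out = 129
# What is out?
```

Step-by-step execution trace:
1. `val = [1,2,3][10]` raises IndexError.
2. `except ValueError` does not match IndexError; skipped.
3. `except TypeError` does not match IndexError; skipped.
4. `except IndexError` matches → out = 129.
Result: 129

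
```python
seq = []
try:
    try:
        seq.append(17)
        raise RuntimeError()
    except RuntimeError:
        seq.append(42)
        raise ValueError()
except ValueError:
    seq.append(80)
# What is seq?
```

Step-by-step execution trace:
1. Inner try: `seq.append(17)` → seq = [17].
2. `raise RuntimeError()` raises RuntimeError.
3. Inner `except RuntimeError` matches → `seq.append(42)` → seq = [17, 42].
4. `raise ValueError()` raises ValueError; propagates to outer try.
5. Outer `except ValueError` matches → `seq.append(80)` → seq = [17, 42, 80].
Result: [17, 42, 80]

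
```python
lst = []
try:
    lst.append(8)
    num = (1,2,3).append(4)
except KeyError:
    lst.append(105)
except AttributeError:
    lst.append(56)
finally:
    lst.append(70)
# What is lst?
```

Step-by-step execution trace:
1. try: `lst.append(8)` → lst = [8].
2. `num = (1,2,3).append(4)` raises AttributeError.
3. `except KeyError` does not match AttributeError; skipped.
4. `except AttributeError` matches → `lst.append(56)` → lst = [8, 56].
5. finally always runs: `lst.append(70)` → lst = [8, 56, 70].
Result: [8, 56, 70]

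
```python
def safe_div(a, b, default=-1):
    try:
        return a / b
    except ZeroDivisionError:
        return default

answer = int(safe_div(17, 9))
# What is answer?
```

Step-by-step execution trace:
1. `safe_div(17, 9)` enters try: `return 17 / 9` → returns 1.8888888888888888. No exception raised.
2. `except ZeroDivisionError` is skipped.
3. `int(1.8888888888888888)` → 1 → answer = 1.
Result: 1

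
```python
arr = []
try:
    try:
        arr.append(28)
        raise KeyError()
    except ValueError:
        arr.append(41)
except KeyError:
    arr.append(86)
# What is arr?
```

Step-by-step execution trace:
1. Inner try: `arr.append(28)` → arr = [28].
2. `raise KeyError()` raises KeyError.
3. Inner `except ValueError` does not match KeyError; exception propagates to outer try.
4. Outer `except KeyError` matches → `arr.append(86)` → arr = [28, 86].
Result: [28, 86]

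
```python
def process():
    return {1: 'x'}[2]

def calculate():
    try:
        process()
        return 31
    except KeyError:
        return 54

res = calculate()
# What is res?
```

Step-by-step execution trace:
1. `calculate()` calls `process()`.
2. `process()` evaluates `{1: 'x'}[2]`, which raises KeyError; it propagates to the caller.
3. `return 31` is not reached.
4. `except KeyError` in calculate matches → returns 54.
5. res = 54.
Result: 54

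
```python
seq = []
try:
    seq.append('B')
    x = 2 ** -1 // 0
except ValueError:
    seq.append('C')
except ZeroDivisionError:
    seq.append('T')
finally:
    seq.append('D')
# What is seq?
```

Step-by-step execution trace:
1. try: `seq.append('B')` → seq = ['B'].
2. `x = 2 ** -1 // 0` raises ZeroDivisionError.
3. `except ValueError` does not match ZeroDivisionError; skipped.
4. `except ZeroDivisionError` matches → `seq.append('T')` → seq = ['B', 'T'].
5. finally always runs: `seq.append('D')` → seq = ['B', 'T', 'D'].
Result: ['B', 'T', 'D']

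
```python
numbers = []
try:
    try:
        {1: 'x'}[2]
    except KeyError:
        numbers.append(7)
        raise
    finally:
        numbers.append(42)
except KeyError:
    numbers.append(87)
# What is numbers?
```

Step-by-step execution trace:
1. Inner try: `{1: 'x'}[2]` raises KeyError.
2. Inner `except KeyError` matches → `numbers.append(7)` → numbers = [7].
3. bare `raise` re-raises KeyError.
4. Inner `finally` runs during unwinding: `numbers.append(42)` → numbers = [7, 42].
5. Outer `except KeyError` matches → `numbers.append(87)` → numbers = [7, 42, 87].
Result: [7, 42, 87]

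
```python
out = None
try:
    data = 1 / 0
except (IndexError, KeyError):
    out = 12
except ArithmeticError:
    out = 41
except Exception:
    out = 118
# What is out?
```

Step-by-step execution trace:
1. `data = 1 / 0` raises ZeroDivisionError.
2. `except (IndexError, KeyError)` does not match ZeroDivisionError; skipped.
3. `except ArithmeticError` matches (ZeroDivisionError is a subclass of ArithmeticError) → out = 41.
4. `except Exception` is not reached.
Result: 41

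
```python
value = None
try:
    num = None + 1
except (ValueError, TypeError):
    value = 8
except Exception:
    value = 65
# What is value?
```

Step-by-step execution trace:
1. `num = None + 1` raises TypeError.
2. `except (ValueError, TypeError)` matches (TypeError is in the tuple) → value = 8.
3. `except Exception` is not reached.
Result: 8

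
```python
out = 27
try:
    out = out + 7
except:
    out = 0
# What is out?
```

Step-by-step execution trace:
1. out starts at 27.
2. try: `out = out + 7` → out = 34. No exception raised.
3. `except` is skipped.
Result: 34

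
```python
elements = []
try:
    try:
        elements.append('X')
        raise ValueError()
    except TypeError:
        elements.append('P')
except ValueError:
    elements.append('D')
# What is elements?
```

Step-by-step execution trace:
1. Inner try: `elements.append('X')` → elements = ['X'].
2. `raise ValueError()` raises ValueError.
3. Inner `except TypeError` does not match ValueError; exception propagates to outer try.
4. Outer `except ValueError` matches → `elements.append('D')` → elements = ['X', 'D'].
Result: ['X', 'D']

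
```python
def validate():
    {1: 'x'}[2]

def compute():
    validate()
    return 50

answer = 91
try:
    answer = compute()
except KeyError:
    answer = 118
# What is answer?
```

Step-by-step execution trace:
1. answer starts at 91.
2. try: `compute()` calls `validate()`.
3. `validate()` evaluates `{1: 'x'}[2]`, which raises KeyError; it propagates through compute (uncaught).
4. `return 50` in compute is not reached; the assignment to answer does not complete.
5. `except KeyError` matches → answer = 118.
Result: 118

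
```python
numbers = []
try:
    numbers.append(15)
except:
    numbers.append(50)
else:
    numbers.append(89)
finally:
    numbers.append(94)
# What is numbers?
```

Step-by-step execution trace:
1. try: `numbers.append(15)` → numbers = [15]. No exception raised.
2. `except` is skipped.
3. `else` runs: `numbers.append(89)` → numbers = [15, 89].
4. `finally` always runs: `numbers.append(94)` → numbers = [15, 89, 94].
Result: [15, 89, 94]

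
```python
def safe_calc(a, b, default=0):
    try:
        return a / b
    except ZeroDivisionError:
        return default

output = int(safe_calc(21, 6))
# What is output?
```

Step-by-step execution trace:
1. `safe_calc(21, 6)` enters try: `return 21 / 6` → returns 3.5. No exception raised.
2. `except ZeroDivisionError` is skipped.
3. `int(3.5)` → 3 → output = 3.
Result: 3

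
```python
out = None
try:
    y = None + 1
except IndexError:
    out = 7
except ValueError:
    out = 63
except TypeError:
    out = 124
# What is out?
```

Step-by-step execution trace:
1. `y = None + 1` raises TypeError.
2. `except IndexError` does not match TypeError; skipped.
3. `except ValueError` does not match TypeError; skipped.
4. `except TypeError` matches → out = 124.
Result: 124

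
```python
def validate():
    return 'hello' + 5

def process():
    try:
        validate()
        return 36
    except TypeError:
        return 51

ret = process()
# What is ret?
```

Step-by-step execution trace:
1. `process()` calls `validate()`.
2. `validate()` evaluates `'hello' + 5`, which raises TypeError; it propagates to the caller.
3. `return 36` is not reached.
4. `except TypeError` in process matches → returns 51.
5. ret = 51.
Result: 51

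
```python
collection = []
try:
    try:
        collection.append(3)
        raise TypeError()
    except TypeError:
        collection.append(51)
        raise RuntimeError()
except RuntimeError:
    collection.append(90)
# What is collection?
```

Step-by-step execution trace:
1. Inner try: `collection.append(3)` → collection = [3].
2. `raise TypeError()` raises TypeError.
3. Inner `except TypeError` matches → `collection.append(51)` → collection = [3, 51].
4. `raise RuntimeError()` raises RuntimeError; propagates to outer try.
5. Outer `except RuntimeError` matches → `collection.append(90)` → collection = [3, 51, 90].
Result: [3, 51, 90]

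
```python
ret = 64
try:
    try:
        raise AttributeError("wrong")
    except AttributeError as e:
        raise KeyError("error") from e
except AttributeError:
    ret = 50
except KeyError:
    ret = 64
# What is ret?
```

Step-by-step execution trace:
1. Inner try raises AttributeError; inner `except AttributeError as e` catches it.
2. `raise KeyError(...) from e` raises KeyError (AttributeError is attached as __cause__, but only KeyError is active).
3. Outer `except AttributeError` does not match KeyError; skipped.
4. Outer `except KeyError` matches → ret = 64.
Result: 64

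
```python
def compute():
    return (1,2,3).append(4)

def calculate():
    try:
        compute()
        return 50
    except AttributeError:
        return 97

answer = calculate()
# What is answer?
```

Step-by-step execution trace:
1. `calculate()` calls `compute()`.
2. `compute()` evaluates `(1,2,3).append(4)`, which raises AttributeError; it propagates to the caller.
3. `return 50` is not reached.
4. `except AttributeError` in calculate matches → returns 97.
5. answer = 97.
Result: 97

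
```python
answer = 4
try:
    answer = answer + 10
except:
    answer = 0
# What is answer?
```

Step-by-step execution trace:
1. answer starts at 4.
2. try: `answer = answer + 10` → answer = 14. No exception raised.
3. `except` is skipped.
Result: 14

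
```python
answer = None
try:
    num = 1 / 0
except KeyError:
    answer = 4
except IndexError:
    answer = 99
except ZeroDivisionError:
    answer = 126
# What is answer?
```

Step-by-step execution trace:
1. `num = 1 / 0` raises ZeroDivisionError.
2. `except KeyError` does not match ZeroDivisionError; skipped.
3. `except IndexError` does not match ZeroDivisionError; skipped.
4. `except ZeroDivisionError` matches → answer = 126.
Result: 126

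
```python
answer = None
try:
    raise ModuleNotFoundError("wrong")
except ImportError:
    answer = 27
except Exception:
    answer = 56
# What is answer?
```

Step-by-step execution trace:
1. `raise ModuleNotFoundError(...)` raises ModuleNotFoundError.
2. `except ImportError` matches (ModuleNotFoundError is a subclass of ImportError) → answer = 27.
3. `except Exception` is not reached.
Result: 27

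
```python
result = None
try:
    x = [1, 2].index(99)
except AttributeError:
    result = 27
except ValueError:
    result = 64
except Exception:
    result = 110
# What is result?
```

Step-by-step execution trace:
1. `x = [1, 2].index(99)` raises ValueError.
2. `except AttributeError` does not match ValueError; skipped.
3. `except ValueError` matches → result = 64.
4. Remaining except clauses are skipped.
Result: 64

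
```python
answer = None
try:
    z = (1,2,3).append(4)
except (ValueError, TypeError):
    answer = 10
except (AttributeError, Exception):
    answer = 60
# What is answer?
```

Step-by-step execution trace:
1. `z = (1,2,3).append(4)` raises AttributeError.
2. `except (ValueError, TypeError)` does not match AttributeError; skipped.
3. `except (AttributeError, Exception)` matches (AttributeError is in the tuple) → answer = 60.
Result: 60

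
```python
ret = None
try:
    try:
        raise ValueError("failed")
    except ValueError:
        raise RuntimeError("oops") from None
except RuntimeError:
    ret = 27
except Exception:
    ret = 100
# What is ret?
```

Step-by-step execution trace:
1. Inner try raises ValueError; inner `except ValueError` catches it.
2. `raise RuntimeError(...) from None` raises RuntimeError (from None suppresses __context__, but the active exception is still RuntimeError).
3. Outer `except RuntimeError` matches → ret = 27.
4. `except Exception` is not reached.
Result: 27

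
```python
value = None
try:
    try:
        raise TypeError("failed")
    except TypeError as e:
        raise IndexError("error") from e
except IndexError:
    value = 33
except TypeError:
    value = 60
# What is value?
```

Step-by-step execution trace:
1. Inner try raises TypeError; inner `except TypeError as e` catches it.
2. `raise IndexError(...) from e` raises IndexError (TypeError is attached as __cause__, but only IndexError is active).
3. Outer `except IndexError` matches → value = 33.
4. `except TypeError` is not reached.
Result: 33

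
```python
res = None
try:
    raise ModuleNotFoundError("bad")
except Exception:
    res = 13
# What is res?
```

Step-by-step execution trace:
1. `raise ModuleNotFoundError(...)` raises ModuleNotFoundError.
2. `except Exception` matches (ModuleNotFoundError is a subclass of Exception) → res = 13.
Result: 13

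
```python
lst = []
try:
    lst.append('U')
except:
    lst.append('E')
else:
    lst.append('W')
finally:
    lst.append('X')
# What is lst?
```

Step-by-step execution trace:
1. try: `lst.append('U')` → lst = ['U']. No exception raised.
2. `except` is skipped.
3. `else` runs: `lst.append('W')` → lst = ['U', 'W'].
4. `finally` always runs: `lst.append('X')` → lst = ['U', 'W', 'X'].
Result: ['U', 'W', 'X']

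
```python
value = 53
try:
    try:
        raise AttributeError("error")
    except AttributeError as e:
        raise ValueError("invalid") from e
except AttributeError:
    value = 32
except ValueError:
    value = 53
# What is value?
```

Step-by-step execution trace:
1. Inner try raises AttributeError; inner `except AttributeError as e` catches it.
2. `raise ValueError(...) from e` raises ValueError (AttributeError is attached as __cause__, but only ValueError is active).
3. Outer `except AttributeError` does not match ValueError; skipped.
4. Outer `except ValueError` matches → value = 53.
Result: 53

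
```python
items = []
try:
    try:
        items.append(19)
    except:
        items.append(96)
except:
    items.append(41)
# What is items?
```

Step-by-step execution trace:
1. Inner try: `items.append(19)` → items = [19]. No exception raised.
2. Inner `except` is skipped.
3. Inner try completes normally; outer `except` is skipped.
Result: [19]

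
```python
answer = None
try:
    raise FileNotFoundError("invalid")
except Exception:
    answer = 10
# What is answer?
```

Step-by-step execution trace:
1. `raise FileNotFoundError(...)` raises FileNotFoundError.
2. `except Exception` matches (FileNotFoundError is a subclass of Exception) → answer = 10.
Result: 10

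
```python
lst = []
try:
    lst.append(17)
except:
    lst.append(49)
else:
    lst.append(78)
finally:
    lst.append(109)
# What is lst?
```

Step-by-step execution trace:
1. try: `lst.append(17)` → lst = [17]. No exception raised.
2. `except` is skipped.
3. `else` runs: `lst.append(78)` → lst = [17, 78].
4. `finally` always runs: `lst.append(109)` → lst = [17, 78, 109].
Result: [17, 78, 109]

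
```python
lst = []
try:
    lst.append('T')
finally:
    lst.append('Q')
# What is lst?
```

Step-by-step execution trace:
1. try: `lst.append('T')` → lst = ['T'].
2. The try body completes without raising.
3. finally always runs: `lst.append('Q')` → lst = ['T', 'Q'].
Result: ['T', 'Q']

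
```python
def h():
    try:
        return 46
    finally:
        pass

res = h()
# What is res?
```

Step-by-step execution trace:
1. `h()` enters try: `return 46` sets pending return value 46.
2. Before returning, `finally: pass` runs (no effect).
3. h() returns 46 → res = 46.
Result: 46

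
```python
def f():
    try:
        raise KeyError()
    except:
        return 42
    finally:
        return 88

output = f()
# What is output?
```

Step-by-step execution trace:
1. `f()` enters try: `raise KeyError()` raises KeyError.
2. bare `except` matches → `return 42` sets pending return value 42.
3. Before returning, `finally: return 88` runs and overrides the pending return.
4. f() returns 88 → output = 88.
Result: 88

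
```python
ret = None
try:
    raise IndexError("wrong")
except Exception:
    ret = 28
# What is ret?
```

Step-by-step execution trace:
1. `raise IndexError(...)` raises IndexError.
2. `except Exception` matches (IndexError is a subclass of Exception) → ret = 28.
Result: 28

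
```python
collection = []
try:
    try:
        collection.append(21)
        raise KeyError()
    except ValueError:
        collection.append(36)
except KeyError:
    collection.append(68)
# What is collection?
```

Step-by-step execution trace:
1. Inner try: `collection.append(21)` → collection = [21].
2. `raise KeyError()` raises KeyError.
3. Inner `except ValueError` does not match KeyError; exception propagates to outer try.
4. Outer `except KeyError` matches → `collection.append(68)` → collection = [21, 68].
Result: [21, 68]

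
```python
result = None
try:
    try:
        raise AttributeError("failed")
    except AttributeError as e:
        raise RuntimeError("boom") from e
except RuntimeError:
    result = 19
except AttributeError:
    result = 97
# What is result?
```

Step-by-step execution trace:
1. Inner try raises AttributeError; inner `except AttributeError as e` catches it.
2. `raise RuntimeError(...) from e` raises RuntimeError (AttributeError is attached as __cause__, but only RuntimeError is active).
3. Outer `except RuntimeError` matches → result = 19.
4. `except AttributeError` is not reached.
Result: 19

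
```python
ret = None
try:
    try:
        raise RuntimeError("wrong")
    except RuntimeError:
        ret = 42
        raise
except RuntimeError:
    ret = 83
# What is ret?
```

Step-by-step execution trace:
1. Inner try: `raise RuntimeError("wrong")` raises RuntimeError.
2. Inner `except RuntimeError` matches → ret = 42.
3. bare `raise` re-raises the same RuntimeError.
4. Outer `except RuntimeError` matches → ret = 83.
Result: 83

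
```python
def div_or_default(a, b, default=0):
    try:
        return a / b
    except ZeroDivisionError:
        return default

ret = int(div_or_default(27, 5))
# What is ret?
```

Step-by-step execution trace:
1. `div_or_default(27, 5)` enters try: `return 27 / 5` → returns 5.4. No exception raised.
2. `except ZeroDivisionError` is skipped.
3. `int(5.4)` → 5 → ret = 5.
Result: 5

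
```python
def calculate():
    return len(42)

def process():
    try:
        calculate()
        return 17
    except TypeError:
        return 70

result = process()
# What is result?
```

Step-by-step execution trace:
1. `process()` calls `calculate()`.
2. `calculate()` evaluates `len(42)`, which raises TypeError; it propagates to the caller.
3. `return 17` is not reached.
4. `except TypeError` in process matches → returns 70.
5. result = 70.
Result: 70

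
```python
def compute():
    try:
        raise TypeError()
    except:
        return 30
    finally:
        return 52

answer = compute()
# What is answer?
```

Step-by-step execution trace:
1. `compute()` enters try: `raise TypeError()` raises TypeError.
2. bare `except` matches → `return 30` sets pending return value 30.
3. Before returning, `finally: return 52` runs and overrides the pending return.
4. compute() returns 52 → answer = 52.
Result: 52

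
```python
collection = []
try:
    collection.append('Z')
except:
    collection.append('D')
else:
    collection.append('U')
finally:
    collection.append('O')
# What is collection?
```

Step-by-step execution trace:
1. try: `collection.append('Z')` → collection = ['Z']. No exception raised.
2. `except` is skipped.
3. `else` runs: `collection.append('U')` → collection = ['Z', 'U'].
4. `finally` always runs: `collection.append('O')` → collection = ['Z', 'U', 'O'].
Result: ['Z', 'U', 'O']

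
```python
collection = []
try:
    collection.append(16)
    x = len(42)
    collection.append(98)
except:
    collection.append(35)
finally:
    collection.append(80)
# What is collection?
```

Step-by-step execution trace:
1. try: `collection.append(16)` → collection = [16].
2. `x = len(42)` raises TypeError; `collection.append(98)` is not reached.
3. bare `except` matches → `collection.append(35)` → collection = [16, 35].
4. finally always runs: `collection.append(80)` → collection = [16, 35, 80].
Result: [16, 35, 80]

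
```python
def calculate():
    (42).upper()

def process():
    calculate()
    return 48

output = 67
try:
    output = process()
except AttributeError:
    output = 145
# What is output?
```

Step-by-step execution trace:
1. output starts at 67.
2. try: `process()` calls `calculate()`.
3. `calculate()` evaluates `(42).upper()`, which raises AttributeError; it propagates through process (uncaught).
4. `return 48` in process is not reached; the assignment to output does not complete.
5. `except AttributeError` matches → output = 145.
Result: 145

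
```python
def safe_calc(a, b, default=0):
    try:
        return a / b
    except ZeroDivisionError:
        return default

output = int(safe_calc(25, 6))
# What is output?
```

Step-by-step execution trace:
1. `safe_calc(25, 6)` enters try: `return 25 / 6` → returns 4.166666666666667. No exception raised.
2. `except ZeroDivisionError` is skipped.
3. `int(4.166666666666667)` → 4 → output = 4.
Result: 4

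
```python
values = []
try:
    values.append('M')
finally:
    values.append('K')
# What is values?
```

Step-by-step execution trace:
1. try: `values.append('M')` → values = ['M'].
2. The try body completes without raising.
3. finally always runs: `values.append('K')` → values = ['M', 'K'].
Result: ['M', 'K']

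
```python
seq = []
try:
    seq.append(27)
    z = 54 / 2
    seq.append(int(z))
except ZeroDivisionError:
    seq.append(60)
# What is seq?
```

Step-by-step execution trace:
1. try: `seq.append(27)` → seq = [27].
2. `z = 54 / 2` → z = 27.0. No exception raised.
3. `seq.append(int(z))` → seq = [27, 27].
4. `except ZeroDivisionError` is skipped (no exception was raised).
Result: [27, 27]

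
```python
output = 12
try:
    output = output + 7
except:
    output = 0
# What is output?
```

Step-by-step execution trace:
1. output starts at 12.
2. try: `output = output + 7` → output = 19. No exception raised.
3. `except` is skipped.
Result: 19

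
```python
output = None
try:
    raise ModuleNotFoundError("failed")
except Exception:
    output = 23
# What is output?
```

Step-by-step execution trace:
1. `raise ModuleNotFoundError(...)` raises ModuleNotFoundError.
2. `except Exception` matches (ModuleNotFoundError is a subclass of Exception) → output = 23.
Result: 23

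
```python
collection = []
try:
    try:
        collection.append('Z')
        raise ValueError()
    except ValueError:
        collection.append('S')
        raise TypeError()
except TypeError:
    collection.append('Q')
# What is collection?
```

Step-by-step execution trace:
1. Inner try: `collection.append('Z')` → collection = ['Z'].
2. `raise ValueError()` raises ValueError.
3. Inner `except ValueError` matches → `collection.append('S')` → collection = ['Z', 'S'].
4. `raise TypeError()` raises TypeError; propagates to outer try.
5. Outer `except TypeError` matches → `collection.append('Q')` → collection = ['Z', 'S', 'Q'].
Result: ['Z', 'S', 'Q']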